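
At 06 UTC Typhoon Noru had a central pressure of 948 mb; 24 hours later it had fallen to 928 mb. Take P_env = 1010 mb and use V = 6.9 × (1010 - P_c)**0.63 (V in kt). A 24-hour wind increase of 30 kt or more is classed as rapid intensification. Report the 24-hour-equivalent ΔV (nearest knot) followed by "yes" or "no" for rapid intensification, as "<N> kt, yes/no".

18 kt, no

V₁: ΔP = 62, V ≈ 6.9 × 62^0.63 ≈ 92.91 kt.
V₂: ΔP = 82, V ≈ 6.9 × 82^0.63 ≈ 110.80 kt.
ΔV over 24 h = 17.89 kt → 24 h equivalent = 17.89 × 24/24 ≈ 17.89 kt.
18 kt < 30 kt ⇒ not rapid intensification.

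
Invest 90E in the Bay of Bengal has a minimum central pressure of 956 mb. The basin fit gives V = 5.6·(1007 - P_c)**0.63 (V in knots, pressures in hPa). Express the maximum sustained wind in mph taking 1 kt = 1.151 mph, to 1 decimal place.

76.7 mph

ΔP = 1007 − 956 = 51 mb.
V ≈ 5.6 × 51^0.63 = 5.6 × 11.906 ≈ 66.674 kt.
66.674 × 1.151 ≈ 76.74 mph → 76.7 mph.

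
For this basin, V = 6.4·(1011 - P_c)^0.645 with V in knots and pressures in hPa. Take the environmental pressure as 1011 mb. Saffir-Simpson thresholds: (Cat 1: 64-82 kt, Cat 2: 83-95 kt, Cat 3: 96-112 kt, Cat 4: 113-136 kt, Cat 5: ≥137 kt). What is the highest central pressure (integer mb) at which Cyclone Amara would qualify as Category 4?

Category 4 begins at V = 113 kt.
Required ΔP = (113/6.4)^(1/0.645) = 17.656^1.550 ≈ 85.74 mb.
P_c ≤ 1011 − 85.74 = 925.26, so the highest integer P_c is 925 mb.

925 mb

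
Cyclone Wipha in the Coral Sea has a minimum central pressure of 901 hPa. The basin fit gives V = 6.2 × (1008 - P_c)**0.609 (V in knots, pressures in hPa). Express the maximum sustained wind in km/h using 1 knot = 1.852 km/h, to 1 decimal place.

ΔP = 1008 − 901 = 107 hPa.
V ≈ 6.2 × 107^0.609 = 6.2 × 17.215 ≈ 106.730 kt.
106.730 × 1.852 ≈ 197.66 km/h → 197.7 km/h.

197.7 km/h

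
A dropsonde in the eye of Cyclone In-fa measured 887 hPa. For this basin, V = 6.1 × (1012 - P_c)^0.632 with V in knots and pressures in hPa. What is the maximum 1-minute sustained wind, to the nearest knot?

ΔP = 1012 − 887 = 125 hPa.
125^0.632 ≈ 21.147.
V ≈ 6.1 × 21.147 ≈ 129.0 kt.

129 kt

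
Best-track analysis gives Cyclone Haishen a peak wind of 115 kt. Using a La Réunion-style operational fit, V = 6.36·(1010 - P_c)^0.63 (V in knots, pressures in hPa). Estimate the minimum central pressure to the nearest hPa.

ΔP = (V / 6.36)^(1/0.63) = (115/6.36)^1.587.
115/6.36 = 18.082; 18.082^1.587 ≈ 99.00 hPa.
P_c = 1010 − 99.00 = 911.00 ≈ 911 hPa.

911 hPa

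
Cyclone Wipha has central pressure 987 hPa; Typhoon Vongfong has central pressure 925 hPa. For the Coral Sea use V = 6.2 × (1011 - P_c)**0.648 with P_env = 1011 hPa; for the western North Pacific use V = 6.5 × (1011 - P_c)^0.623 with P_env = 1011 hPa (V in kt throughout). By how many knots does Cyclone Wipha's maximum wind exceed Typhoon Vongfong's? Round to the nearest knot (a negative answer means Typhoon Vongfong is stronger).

-56 kt

Cyclone Wipha: ΔP = 24; V ≈ 6.2 × 24^0.648 ≈ 48.61 kt.
Typhoon Vongfong: ΔP = 86; V ≈ 6.5 × 86^0.623 ≈ 104.26 kt.
Difference ≈ 48.61 − 104.26 = -55.65 → -56 kt.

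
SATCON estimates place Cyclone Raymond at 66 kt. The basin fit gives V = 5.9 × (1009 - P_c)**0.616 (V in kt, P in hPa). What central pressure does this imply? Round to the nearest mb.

959 mb

ΔP = (V / 5.9)^(1/0.616) = (66/5.9)^1.623.
66/5.9 = 11.186; 11.186^1.623 ≈ 50.40 mb.
P_c = 1009 − 50.40 = 958.60 ≈ 959 mb.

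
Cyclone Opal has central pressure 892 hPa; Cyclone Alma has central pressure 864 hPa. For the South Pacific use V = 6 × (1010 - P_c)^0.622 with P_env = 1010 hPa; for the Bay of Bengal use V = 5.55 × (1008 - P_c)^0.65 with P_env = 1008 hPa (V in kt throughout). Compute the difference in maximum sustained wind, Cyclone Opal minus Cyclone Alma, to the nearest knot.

Cyclone Opal: ΔP = 118; V ≈ 6 × 118^0.622 ≈ 116.64 kt.
Cyclone Alma: ΔP = 144; V ≈ 5.55 × 144^0.65 ≈ 140.36 kt.
Difference ≈ 116.64 − 140.36 = -23.72 → -24 kt.

-24 kt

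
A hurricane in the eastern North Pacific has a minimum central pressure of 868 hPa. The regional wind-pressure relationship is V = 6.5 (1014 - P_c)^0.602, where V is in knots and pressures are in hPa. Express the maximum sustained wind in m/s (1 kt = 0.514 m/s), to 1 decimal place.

ΔP = 1014 − 868 = 146 hPa.
V ≈ 6.5 × 146^0.602 = 6.5 × 20.088 ≈ 130.573 kt.
130.573 × 0.514 ≈ 67.11 m/s → 67.1 m/s.

67.1 m/s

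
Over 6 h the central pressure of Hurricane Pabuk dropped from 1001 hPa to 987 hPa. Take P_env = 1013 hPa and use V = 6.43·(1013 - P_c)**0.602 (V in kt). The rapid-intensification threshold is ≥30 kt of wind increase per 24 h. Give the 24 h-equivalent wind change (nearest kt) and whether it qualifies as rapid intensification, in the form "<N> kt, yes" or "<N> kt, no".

68 kt, yes

V₁: ΔP = 12, V ≈ 6.43 × 12^0.602 ≈ 28.70 kt.
V₂: ΔP = 26, V ≈ 6.43 × 26^0.602 ≈ 45.71 kt.
ΔV over 6 h = 17.01 kt → 24 h equivalent = 17.01 × 24/6 ≈ 68.04 kt.
68 kt ≥ 30 kt ⇒ rapid intensification.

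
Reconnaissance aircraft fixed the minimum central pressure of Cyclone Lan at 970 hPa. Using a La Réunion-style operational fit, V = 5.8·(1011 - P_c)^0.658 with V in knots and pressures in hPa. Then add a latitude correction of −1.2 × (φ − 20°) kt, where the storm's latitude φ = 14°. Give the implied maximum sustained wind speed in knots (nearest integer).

ΔP = 1011 − 970 = 41 hPa.
41^0.658 ≈ 11.514.
V ≈ 5.8 × 11.514 ≈ 66.8 kt.
Latitude correction: −1.2 × (14 − 20) = 7.2 kt.
Corrected V ≈ 74 kt → 74 kt.

74 kt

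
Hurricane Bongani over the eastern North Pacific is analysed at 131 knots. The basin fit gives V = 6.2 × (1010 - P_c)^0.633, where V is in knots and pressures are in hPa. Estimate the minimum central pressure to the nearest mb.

886 mb

ΔP = (V / 6.2)^(1/0.633) = (131/6.2)^1.580.
131/6.2 = 21.129; 21.129^1.580 ≈ 123.88 mb.
P_c = 1010 − 123.88 = 886.12 ≈ 886 mb.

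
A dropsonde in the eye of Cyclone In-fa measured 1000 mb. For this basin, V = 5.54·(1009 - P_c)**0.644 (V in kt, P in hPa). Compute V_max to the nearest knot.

ΔP = 1009 − 1000 = 9 mb.
9^0.644 ≈ 4.117.
V ≈ 5.54 × 4.117 ≈ 22.8 kt.

23 kt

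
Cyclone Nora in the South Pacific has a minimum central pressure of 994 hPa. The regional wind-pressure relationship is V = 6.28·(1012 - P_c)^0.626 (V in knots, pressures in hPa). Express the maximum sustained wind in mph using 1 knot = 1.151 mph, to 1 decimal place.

ΔP = 1012 − 994 = 18 hPa.
V ≈ 6.28 × 18^0.626 = 6.28 × 6.107 ≈ 38.350 kt.
38.350 × 1.151 ≈ 44.14 mph → 44.1 mph.

44.1 mph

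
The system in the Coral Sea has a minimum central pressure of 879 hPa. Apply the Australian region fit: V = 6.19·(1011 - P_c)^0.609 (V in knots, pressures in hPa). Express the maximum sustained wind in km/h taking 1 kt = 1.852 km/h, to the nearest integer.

ΔP = 1011 − 879 = 132 hPa.
V ≈ 6.19 × 132^0.609 = 6.19 × 19.563 ≈ 121.093 kt.
121.093 × 1.852 ≈ 224.26 km/h → 224 km/h.

224 km/h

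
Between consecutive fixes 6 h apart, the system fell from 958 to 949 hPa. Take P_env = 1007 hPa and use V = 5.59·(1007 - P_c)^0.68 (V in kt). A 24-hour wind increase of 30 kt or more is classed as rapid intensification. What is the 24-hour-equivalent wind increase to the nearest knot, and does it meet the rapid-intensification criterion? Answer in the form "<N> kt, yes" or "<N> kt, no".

V₁: ΔP = 49, V ≈ 5.59 × 49^0.68 ≈ 78.84 kt.
V₂: ΔP = 58, V ≈ 5.59 × 58^0.68 ≈ 88.42 kt.
ΔV over 6 h = 9.58 kt → 24 h equivalent = 9.58 × 24/6 ≈ 38.32 kt.
38 kt ≥ 30 kt ⇒ rapid intensification.

38 kt, yes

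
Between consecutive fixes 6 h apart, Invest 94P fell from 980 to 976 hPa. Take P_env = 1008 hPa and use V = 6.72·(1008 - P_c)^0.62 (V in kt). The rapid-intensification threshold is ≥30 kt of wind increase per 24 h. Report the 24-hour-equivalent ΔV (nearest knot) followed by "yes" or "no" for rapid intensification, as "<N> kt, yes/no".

18 kt, no

V₁: ΔP = 28, V ≈ 6.72 × 28^0.62 ≈ 53.04 kt.
V₂: ΔP = 32, V ≈ 6.72 × 32^0.62 ≈ 57.62 kt.
ΔV over 6 h = 4.58 kt → 24 h equivalent = 4.58 × 24/6 ≈ 18.32 kt.
18 kt < 30 kt ⇒ not rapid intensification.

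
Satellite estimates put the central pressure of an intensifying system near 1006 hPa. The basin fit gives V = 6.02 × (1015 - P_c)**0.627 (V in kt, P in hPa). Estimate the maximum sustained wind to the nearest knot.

ΔP = 1015 − 1006 = 9 hPa.
9^0.627 ≈ 3.966.
V ≈ 6.02 × 3.966 ≈ 23.9 kt.

24 kt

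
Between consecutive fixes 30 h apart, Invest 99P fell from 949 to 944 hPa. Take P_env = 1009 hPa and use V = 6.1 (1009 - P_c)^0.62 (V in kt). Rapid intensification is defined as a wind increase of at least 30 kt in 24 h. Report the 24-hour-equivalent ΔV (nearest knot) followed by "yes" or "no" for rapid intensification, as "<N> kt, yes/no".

3 kt, no

V₁: ΔP = 60, V ≈ 6.1 × 60^0.62 ≈ 77.23 kt.
V₂: ΔP = 65, V ≈ 6.1 × 65^0.62 ≈ 81.16 kt.
ΔV over 30 h = 3.93 kt → 24 h equivalent = 3.93 × 24/30 ≈ 3.14 kt.
3 kt < 30 kt ⇒ not rapid intensification.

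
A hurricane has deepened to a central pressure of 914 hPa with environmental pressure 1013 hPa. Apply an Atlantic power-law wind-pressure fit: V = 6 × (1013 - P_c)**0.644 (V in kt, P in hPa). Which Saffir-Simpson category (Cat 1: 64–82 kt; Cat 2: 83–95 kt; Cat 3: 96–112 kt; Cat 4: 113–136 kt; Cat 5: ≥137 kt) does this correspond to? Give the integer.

4

ΔP = 1013 − 914 = 99 hPa.
V ≈ 6 × 99^0.644 = 6 × 19.28 ≈ 116 kt.
116 kt falls in the Category 4 band.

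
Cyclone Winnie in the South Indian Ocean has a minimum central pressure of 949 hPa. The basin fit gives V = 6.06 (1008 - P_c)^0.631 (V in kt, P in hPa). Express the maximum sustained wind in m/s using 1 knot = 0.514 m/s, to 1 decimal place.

40.8 m/s

ΔP = 1008 − 949 = 59 hPa.
V ≈ 6.06 × 59^0.631 = 6.06 × 13.104 ≈ 79.411 kt.
79.411 × 0.514 ≈ 40.82 m/s → 40.8 m/s.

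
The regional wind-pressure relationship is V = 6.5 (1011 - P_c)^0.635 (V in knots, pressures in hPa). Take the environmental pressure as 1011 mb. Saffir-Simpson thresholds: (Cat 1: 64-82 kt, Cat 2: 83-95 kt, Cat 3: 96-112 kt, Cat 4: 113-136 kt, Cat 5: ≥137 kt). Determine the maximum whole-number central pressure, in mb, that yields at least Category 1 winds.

974 mb

Category 1 begins at V = 64 kt.
Required ΔP = (64/6.5)^(1/0.635) = 9.846^1.575 ≈ 36.66 mb.
P_c ≤ 1011 − 36.66 = 974.34, so the highest integer P_c is 974 mb.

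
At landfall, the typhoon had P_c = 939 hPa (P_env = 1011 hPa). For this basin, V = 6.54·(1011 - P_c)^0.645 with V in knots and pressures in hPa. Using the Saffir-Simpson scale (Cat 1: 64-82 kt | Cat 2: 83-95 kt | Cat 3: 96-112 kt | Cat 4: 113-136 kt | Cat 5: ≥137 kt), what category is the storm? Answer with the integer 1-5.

3

ΔP = 1011 − 939 = 72 hPa.
V ≈ 6.54 × 72^0.645 = 6.54 × 15.78 ≈ 103 kt.
103 kt falls in the Category 3 band.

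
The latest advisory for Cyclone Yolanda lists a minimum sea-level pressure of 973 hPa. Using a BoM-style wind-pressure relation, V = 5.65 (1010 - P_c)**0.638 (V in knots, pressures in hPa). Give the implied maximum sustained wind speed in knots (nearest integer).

57 kt

ΔP = 1010 − 973 = 37 hPa.
37^0.638 ≈ 10.012.
V ≈ 5.65 × 10.012 ≈ 56.6 kt.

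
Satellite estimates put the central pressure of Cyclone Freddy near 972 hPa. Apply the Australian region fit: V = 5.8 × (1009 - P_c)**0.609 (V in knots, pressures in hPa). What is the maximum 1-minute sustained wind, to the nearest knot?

ΔP = 1009 − 972 = 37 hPa.
37^0.609 ≈ 9.016.
V ≈ 5.8 × 9.016 ≈ 52.3 kt.

52 kt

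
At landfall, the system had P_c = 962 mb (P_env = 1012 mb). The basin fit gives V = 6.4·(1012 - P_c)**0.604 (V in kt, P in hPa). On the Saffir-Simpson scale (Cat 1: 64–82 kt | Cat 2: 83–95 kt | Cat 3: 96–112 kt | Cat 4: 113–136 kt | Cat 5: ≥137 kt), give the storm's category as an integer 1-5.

ΔP = 1012 − 962 = 50 mb.
V ≈ 6.4 × 50^0.604 = 6.4 × 10.62 ≈ 68 kt.
68 kt falls in the Category 1 band.

1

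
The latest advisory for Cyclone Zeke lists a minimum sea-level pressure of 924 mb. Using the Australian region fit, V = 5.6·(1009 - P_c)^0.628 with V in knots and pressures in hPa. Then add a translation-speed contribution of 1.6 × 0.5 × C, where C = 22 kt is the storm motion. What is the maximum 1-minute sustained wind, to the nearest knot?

ΔP = 1009 − 924 = 85 mb.
85^0.628 ≈ 16.281.
V ≈ 5.6 × 16.281 ≈ 91.2 kt.
Translation term: 1.6 × 0.5 × 22 = 17.6 kt.
Corrected V ≈ 108.8 kt → 109 kt.

109 kt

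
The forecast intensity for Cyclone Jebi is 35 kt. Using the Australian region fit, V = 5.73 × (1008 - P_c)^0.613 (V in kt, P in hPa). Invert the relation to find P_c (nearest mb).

ΔP = (V / 5.73)^(1/0.613) = (35/5.73)^1.631.
35/5.73 = 6.108; 6.108^1.631 ≈ 19.15 mb.
P_c = 1008 − 19.15 = 988.85 ≈ 989 mb.

989 mb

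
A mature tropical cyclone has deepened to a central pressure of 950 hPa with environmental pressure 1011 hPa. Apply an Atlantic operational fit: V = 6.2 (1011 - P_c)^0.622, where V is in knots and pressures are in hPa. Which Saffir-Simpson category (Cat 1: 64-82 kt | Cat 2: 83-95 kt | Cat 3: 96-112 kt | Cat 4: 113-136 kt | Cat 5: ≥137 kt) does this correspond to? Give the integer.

ΔP = 1011 − 950 = 61 hPa.
V ≈ 6.2 × 61^0.622 = 6.2 × 12.90 ≈ 80 kt.
80 kt falls in the Category 1 band.

1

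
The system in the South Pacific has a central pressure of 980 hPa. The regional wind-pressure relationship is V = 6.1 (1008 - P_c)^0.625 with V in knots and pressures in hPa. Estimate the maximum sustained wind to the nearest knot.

ΔP = 1008 − 980 = 28 hPa.
28^0.625 ≈ 8.026.
V ≈ 6.1 × 8.026 ≈ 49.0 kt.

49 kt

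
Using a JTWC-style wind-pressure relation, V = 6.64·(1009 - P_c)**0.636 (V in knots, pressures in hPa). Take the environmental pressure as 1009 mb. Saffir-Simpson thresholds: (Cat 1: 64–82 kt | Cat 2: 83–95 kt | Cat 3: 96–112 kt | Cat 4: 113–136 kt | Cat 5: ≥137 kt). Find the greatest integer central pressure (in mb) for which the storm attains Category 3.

Category 3 begins at V = 96 kt.
Required ΔP = (96/6.64)^(1/0.636) = 14.458^1.572 ≈ 66.69 mb.
P_c ≤ 1009 − 66.69 = 942.31, so the highest integer P_c is 942 mb.

942 mb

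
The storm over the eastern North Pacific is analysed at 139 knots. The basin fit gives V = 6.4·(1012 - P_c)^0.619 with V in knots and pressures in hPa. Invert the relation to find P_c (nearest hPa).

ΔP = (V / 6.4)^(1/0.619) = (139/6.4)^1.616.
139/6.4 = 21.719; 21.719^1.616 ≈ 144.43 hPa.
P_c = 1012 − 144.43 = 867.57 ≈ 868 hPa.

868 hPa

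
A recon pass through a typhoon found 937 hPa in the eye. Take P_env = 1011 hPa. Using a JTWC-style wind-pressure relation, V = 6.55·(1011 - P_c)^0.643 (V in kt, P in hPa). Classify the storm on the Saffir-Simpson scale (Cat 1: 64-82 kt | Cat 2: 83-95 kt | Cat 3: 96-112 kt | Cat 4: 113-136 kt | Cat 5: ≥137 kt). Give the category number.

ΔP = 1011 − 937 = 74 hPa.
V ≈ 6.55 × 74^0.643 = 6.55 × 15.92 ≈ 104 kt.
104 kt falls in the Category 3 band.

3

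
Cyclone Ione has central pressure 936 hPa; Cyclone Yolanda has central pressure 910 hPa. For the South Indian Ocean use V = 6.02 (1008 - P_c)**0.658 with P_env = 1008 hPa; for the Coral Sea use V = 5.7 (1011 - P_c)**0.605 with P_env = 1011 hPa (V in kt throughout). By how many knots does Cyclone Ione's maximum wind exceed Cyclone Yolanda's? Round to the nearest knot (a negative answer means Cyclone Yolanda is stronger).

7 kt

Cyclone Ione: ΔP = 72; V ≈ 6.02 × 72^0.658 ≈ 100.40 kt.
Cyclone Yolanda: ΔP = 101; V ≈ 5.7 × 101^0.605 ≈ 93.00 kt.
Difference ≈ 100.40 − 93.00 = 7.40 → 7 kt.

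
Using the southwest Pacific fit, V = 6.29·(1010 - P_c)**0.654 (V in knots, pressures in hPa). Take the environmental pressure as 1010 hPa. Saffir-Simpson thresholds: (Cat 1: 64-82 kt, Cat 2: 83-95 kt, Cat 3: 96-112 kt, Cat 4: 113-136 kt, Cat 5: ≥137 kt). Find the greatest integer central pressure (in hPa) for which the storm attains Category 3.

945 hPa

Category 3 begins at V = 96 kt.
Required ΔP = (96/6.29)^(1/0.654) = 15.262^1.529 ≈ 64.54 hPa.
P_c ≤ 1010 − 64.54 = 945.46, so the highest integer P_c is 945 hPa.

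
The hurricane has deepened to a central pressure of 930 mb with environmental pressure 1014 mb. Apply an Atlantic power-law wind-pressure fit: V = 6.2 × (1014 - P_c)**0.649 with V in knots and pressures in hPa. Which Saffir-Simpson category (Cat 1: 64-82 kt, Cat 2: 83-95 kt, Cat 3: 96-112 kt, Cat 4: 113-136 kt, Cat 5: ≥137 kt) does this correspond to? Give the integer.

3

ΔP = 1014 − 930 = 84 mb.
V ≈ 6.2 × 84^0.649 = 6.2 × 17.74 ≈ 110 kt.
110 kt falls in the Category 3 band.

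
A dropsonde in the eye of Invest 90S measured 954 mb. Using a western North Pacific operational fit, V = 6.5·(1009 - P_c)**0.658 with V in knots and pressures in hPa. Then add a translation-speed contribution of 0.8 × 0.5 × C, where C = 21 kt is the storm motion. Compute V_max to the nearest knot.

99 kt

ΔP = 1009 − 954 = 55 mb.
55^0.658 ≈ 13.969.
V ≈ 6.5 × 13.969 ≈ 90.8 kt.
Translation term: 0.8 × 0.5 × 21 = 8.4 kt.
Corrected V ≈ 99.2 kt → 99 kt.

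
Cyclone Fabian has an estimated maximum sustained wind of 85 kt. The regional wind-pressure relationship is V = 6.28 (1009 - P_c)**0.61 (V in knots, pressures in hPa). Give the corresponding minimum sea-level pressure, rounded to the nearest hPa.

ΔP = (V / 6.28)^(1/0.61) = (85/6.28)^1.639.
85/6.28 = 13.535; 13.535^1.639 ≈ 71.59 hPa.
P_c = 1009 − 71.59 = 937.41 ≈ 937 hPa.

937 hPa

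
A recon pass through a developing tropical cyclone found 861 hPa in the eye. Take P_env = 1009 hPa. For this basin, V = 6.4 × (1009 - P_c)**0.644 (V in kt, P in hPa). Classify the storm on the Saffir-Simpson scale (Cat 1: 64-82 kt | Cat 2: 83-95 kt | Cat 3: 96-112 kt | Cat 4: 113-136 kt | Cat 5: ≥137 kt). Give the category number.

5

ΔP = 1009 − 861 = 148 hPa.
V ≈ 6.4 × 148^0.644 = 6.4 × 24.98 ≈ 160 kt.
160 kt falls in the Category 5 band.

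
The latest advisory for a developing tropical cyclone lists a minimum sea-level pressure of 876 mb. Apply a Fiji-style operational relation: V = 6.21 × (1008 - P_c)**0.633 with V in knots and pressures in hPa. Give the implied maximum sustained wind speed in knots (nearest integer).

ΔP = 1008 − 876 = 132 mb.
132^0.633 ≈ 21.995.
V ≈ 6.21 × 21.995 ≈ 136.6 kt.

137 kt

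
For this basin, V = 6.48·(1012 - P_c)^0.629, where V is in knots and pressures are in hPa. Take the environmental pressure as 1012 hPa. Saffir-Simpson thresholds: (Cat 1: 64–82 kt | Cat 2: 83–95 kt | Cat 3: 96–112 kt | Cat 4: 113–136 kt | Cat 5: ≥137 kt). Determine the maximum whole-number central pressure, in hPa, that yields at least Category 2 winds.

954 hPa

Category 2 begins at V = 83 kt.
Required ΔP = (83/6.48)^(1/0.629) = 12.809^1.590 ≈ 57.64 hPa.
P_c ≤ 1012 − 57.64 = 954.36, so the highest integer P_c is 954 hPa.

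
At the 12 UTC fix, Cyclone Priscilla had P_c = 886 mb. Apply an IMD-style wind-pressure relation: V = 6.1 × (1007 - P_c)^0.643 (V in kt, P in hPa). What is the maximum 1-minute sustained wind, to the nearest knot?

133 kt

ΔP = 1007 − 886 = 121 mb.
121^0.643 ≈ 21.839.
V ≈ 6.1 × 21.839 ≈ 133.2 kt.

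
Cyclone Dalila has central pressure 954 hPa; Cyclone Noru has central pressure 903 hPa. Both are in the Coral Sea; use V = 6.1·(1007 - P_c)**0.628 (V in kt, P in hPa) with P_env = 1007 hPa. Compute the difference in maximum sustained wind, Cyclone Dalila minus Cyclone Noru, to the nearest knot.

-39 kt

Cyclone Dalila: ΔP = 53; V ≈ 6.1 × 53^0.628 ≈ 73.82 kt.
Cyclone Noru: ΔP = 104; V ≈ 6.1 × 104^0.628 ≈ 112.73 kt.
Difference ≈ 73.82 − 112.73 = -38.91 → -39 kt.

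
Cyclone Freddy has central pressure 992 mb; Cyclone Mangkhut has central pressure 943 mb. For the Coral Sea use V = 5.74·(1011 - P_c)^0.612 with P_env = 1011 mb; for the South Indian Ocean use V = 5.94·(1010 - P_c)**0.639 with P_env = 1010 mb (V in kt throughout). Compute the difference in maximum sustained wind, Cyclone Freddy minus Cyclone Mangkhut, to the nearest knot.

-52 kt

Cyclone Freddy: ΔP = 19; V ≈ 5.74 × 19^0.612 ≈ 34.79 kt.
Cyclone Mangkhut: ΔP = 67; V ≈ 5.94 × 67^0.639 ≈ 87.23 kt.
Difference ≈ 34.79 − 87.23 = -52.44 → -52 kt.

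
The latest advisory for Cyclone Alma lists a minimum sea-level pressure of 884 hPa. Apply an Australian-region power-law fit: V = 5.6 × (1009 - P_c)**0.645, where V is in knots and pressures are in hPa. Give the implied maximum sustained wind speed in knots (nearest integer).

126 kt

ΔP = 1009 − 884 = 125 hPa.
125^0.645 ≈ 22.517.
V ≈ 5.6 × 22.517 ≈ 126.1 kt.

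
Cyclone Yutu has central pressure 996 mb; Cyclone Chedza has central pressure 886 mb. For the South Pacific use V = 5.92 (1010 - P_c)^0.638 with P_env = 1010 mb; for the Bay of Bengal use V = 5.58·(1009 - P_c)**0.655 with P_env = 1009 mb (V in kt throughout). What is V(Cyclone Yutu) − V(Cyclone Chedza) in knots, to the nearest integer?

-99 kt

Cyclone Yutu: ΔP = 14; V ≈ 5.92 × 14^0.638 ≈ 31.88 kt.
Cyclone Chedza: ΔP = 123; V ≈ 5.58 × 123^0.655 ≈ 130.47 kt.
Difference ≈ 31.88 − 130.47 = -98.59 → -99 kt.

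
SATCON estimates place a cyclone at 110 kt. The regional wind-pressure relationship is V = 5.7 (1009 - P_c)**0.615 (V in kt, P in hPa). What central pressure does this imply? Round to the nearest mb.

886 mb

ΔP = (V / 5.7)^(1/0.615) = (110/5.7)^1.626.
110/5.7 = 19.298; 19.298^1.626 ≈ 123.10 mb.
P_c = 1009 − 123.10 = 885.90 ≈ 886 mb.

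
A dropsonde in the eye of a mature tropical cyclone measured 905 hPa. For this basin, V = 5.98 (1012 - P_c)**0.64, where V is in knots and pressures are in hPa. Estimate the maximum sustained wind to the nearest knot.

ΔP = 1012 − 905 = 107 hPa.
107^0.64 ≈ 19.898.
V ≈ 5.98 × 19.898 ≈ 119.0 kt.

119 kt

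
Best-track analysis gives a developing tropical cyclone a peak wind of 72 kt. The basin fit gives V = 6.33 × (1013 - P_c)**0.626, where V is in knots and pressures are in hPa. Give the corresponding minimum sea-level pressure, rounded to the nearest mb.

964 mb

ΔP = (V / 6.33)^(1/0.626) = (72/6.33)^1.597.
72/6.33 = 11.374; 11.374^1.597 ≈ 48.62 mb.
P_c = 1013 − 48.62 = 964.38 ≈ 964 mb.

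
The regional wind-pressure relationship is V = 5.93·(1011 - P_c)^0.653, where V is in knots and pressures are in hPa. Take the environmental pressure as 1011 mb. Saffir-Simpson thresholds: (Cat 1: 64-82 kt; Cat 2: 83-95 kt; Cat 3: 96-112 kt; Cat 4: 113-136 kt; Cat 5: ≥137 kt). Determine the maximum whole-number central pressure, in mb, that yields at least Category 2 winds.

Category 2 begins at V = 83 kt.
Required ΔP = (83/5.93)^(1/0.653) = 13.997^1.531 ≈ 56.89 mb.
P_c ≤ 1011 − 56.89 = 954.11, so the highest integer P_c is 954 mb.

954 mb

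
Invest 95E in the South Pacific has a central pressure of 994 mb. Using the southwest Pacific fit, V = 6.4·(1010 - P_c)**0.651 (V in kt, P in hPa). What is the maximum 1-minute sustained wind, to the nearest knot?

ΔP = 1010 − 994 = 16 mb.
16^0.651 ≈ 6.080.
V ≈ 6.4 × 6.080 ≈ 38.9 kt.

39 kt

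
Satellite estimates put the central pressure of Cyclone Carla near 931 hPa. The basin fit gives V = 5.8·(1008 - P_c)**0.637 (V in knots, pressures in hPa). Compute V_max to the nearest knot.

ΔP = 1008 − 931 = 77 hPa.
77^0.637 ≈ 15.911.
V ≈ 5.8 × 15.911 ≈ 92.3 kt.

92 kt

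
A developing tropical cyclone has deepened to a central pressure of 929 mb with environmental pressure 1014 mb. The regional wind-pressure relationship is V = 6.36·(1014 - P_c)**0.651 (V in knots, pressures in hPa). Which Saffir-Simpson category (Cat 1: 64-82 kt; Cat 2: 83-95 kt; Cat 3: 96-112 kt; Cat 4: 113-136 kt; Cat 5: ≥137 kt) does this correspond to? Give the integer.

ΔP = 1014 − 929 = 85 mb.
V ≈ 6.36 × 85^0.651 = 6.36 × 18.03 ≈ 115 kt.
115 kt falls in the Category 4 band.

4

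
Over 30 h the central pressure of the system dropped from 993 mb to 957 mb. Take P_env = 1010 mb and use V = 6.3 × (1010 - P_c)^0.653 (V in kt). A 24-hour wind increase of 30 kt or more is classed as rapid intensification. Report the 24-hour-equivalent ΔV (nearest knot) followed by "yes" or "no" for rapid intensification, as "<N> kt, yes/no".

V₁: ΔP = 17, V ≈ 6.3 × 17^0.653 ≈ 40.07 kt.
V₂: ΔP = 53, V ≈ 6.3 × 53^0.653 ≈ 84.20 kt.
ΔV over 30 h = 44.13 kt → 24 h equivalent = 44.13 × 24/30 ≈ 35.30 kt.
35 kt ≥ 30 kt ⇒ rapid intensification.

35 kt, yes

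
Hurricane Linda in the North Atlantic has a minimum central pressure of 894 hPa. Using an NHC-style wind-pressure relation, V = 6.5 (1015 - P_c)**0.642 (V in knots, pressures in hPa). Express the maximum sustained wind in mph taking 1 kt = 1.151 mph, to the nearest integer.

ΔP = 1015 − 894 = 121 hPa.
V ≈ 6.5 × 121^0.642 = 6.5 × 21.734 ≈ 141.274 kt.
141.274 × 1.151 ≈ 162.61 mph → 163 mph.

163 mph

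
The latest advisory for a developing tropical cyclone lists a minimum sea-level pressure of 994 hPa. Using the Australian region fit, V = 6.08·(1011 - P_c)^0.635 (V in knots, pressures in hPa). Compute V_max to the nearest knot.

37 kt

ΔP = 1011 − 994 = 17 hPa.
17^0.635 ≈ 6.044.
V ≈ 6.08 × 6.044 ≈ 36.7 kt.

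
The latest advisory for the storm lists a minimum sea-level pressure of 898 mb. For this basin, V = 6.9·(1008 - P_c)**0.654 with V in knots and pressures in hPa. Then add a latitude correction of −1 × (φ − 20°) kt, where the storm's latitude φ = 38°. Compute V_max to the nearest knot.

ΔP = 1008 − 898 = 110 mb.
110^0.654 ≈ 21.631.
V ≈ 6.9 × 21.631 ≈ 149.3 kt.
Latitude correction: −1 × (38 − 20) = -18 kt.
Corrected V ≈ 131.3 kt → 131 kt.

131 kt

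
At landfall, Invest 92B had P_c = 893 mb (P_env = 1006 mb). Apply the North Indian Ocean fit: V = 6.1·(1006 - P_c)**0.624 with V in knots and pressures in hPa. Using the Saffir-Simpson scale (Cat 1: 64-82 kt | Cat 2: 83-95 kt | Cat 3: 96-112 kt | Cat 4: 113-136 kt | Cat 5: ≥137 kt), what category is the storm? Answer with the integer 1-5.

4

ΔP = 1006 − 893 = 113 mb.
V ≈ 6.1 × 113^0.624 = 6.1 × 19.10 ≈ 117 kt.
117 kt falls in the Category 4 band.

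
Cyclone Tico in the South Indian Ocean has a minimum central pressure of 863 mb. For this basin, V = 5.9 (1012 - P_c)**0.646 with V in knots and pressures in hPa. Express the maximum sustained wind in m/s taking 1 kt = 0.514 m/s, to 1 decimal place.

76.9 m/s

ΔP = 1012 − 863 = 149 mb.
V ≈ 5.9 × 149^0.646 = 5.9 × 25.344 ≈ 149.531 kt.
149.531 × 0.514 ≈ 76.86 m/s → 76.9 m/s.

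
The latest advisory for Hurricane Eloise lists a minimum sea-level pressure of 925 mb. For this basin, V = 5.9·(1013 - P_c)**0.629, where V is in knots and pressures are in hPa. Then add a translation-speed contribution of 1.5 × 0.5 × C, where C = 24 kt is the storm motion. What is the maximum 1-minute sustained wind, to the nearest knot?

117 kt

ΔP = 1013 − 925 = 88 mb.
88^0.629 ≈ 16.714.
V ≈ 5.9 × 16.714 ≈ 98.6 kt.
Translation term: 1.5 × 0.5 × 24 = 18 kt.
Corrected V ≈ 116.6 kt → 117 kt.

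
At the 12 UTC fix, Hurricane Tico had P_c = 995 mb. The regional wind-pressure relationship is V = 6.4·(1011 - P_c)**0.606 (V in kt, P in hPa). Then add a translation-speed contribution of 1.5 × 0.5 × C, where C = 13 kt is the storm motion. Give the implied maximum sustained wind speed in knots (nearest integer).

44 kt

ΔP = 1011 − 995 = 16 mb.
16^0.606 ≈ 5.367.
V ≈ 6.4 × 5.367 ≈ 34.3 kt.
Translation term: 1.5 × 0.5 × 13 = 9.75 kt.
Corrected V ≈ 44.05 kt → 44 kt.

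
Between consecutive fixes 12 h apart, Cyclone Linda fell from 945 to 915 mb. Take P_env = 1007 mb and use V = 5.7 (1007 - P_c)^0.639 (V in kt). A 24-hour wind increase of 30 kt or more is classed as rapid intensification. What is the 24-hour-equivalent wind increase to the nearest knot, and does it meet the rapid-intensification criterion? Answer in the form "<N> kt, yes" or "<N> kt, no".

V₁: ΔP = 62, V ≈ 5.7 × 62^0.639 ≈ 79.66 kt.
V₂: ΔP = 92, V ≈ 5.7 × 92^0.639 ≈ 102.50 kt.
ΔV over 12 h = 22.84 kt → 24 h equivalent = 22.84 × 24/12 ≈ 45.68 kt.
46 kt ≥ 30 kt ⇒ rapid intensification.

46 kt, yes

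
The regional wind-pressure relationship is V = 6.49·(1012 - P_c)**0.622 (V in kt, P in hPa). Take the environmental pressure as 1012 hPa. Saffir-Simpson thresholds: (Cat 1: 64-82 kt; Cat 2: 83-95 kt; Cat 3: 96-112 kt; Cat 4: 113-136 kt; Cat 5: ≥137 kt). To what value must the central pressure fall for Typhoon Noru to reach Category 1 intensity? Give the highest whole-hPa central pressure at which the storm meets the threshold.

Category 1 begins at V = 64 kt.
Required ΔP = (64/6.49)^(1/0.622) = 9.861^1.608 ≈ 39.62 hPa.
P_c ≤ 1012 − 39.62 = 972.38, so the highest integer P_c is 972 hPa.

972 hPa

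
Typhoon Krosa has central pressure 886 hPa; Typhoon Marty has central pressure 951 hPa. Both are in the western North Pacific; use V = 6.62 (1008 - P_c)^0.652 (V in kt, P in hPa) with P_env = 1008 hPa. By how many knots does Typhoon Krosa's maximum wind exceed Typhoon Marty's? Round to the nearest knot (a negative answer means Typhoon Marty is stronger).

59 kt

Typhoon Krosa: ΔP = 122; V ≈ 6.62 × 122^0.652 ≈ 151.76 kt.
Typhoon Marty: ΔP = 57; V ≈ 6.62 × 57^0.652 ≈ 92.40 kt.
Difference ≈ 151.76 − 92.40 = 59.36 → 59 kt.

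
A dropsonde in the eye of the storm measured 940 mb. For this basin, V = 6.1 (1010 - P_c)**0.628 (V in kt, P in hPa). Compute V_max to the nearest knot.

ΔP = 1010 − 940 = 70 mb.
70^0.628 ≈ 14.412.
V ≈ 6.1 × 14.412 ≈ 87.9 kt.

88 kt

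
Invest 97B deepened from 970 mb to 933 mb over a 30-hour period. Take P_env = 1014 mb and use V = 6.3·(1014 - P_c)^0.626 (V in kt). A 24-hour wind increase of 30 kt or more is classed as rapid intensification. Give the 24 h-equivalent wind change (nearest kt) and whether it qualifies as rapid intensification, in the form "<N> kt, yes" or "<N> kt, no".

25 kt, no

V₁: ΔP = 44, V ≈ 6.3 × 44^0.626 ≈ 67.32 kt.
V₂: ΔP = 81, V ≈ 6.3 × 81^0.626 ≈ 98.64 kt.
ΔV over 30 h = 31.32 kt → 24 h equivalent = 31.32 × 24/30 ≈ 25.06 kt.
25 kt < 30 kt ⇒ not rapid intensification.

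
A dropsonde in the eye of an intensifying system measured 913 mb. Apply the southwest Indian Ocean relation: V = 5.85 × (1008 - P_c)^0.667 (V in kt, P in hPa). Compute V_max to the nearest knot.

122 kt

ΔP = 1008 − 913 = 95 mb.
95^0.667 ≈ 20.852.
V ≈ 5.85 × 20.852 ≈ 122.0 kt.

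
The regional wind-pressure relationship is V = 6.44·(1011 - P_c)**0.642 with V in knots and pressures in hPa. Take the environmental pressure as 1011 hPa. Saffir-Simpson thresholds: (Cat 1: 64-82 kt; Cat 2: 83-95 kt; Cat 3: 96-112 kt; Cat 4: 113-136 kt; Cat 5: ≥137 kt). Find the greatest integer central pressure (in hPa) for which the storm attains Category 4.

Category 4 begins at V = 113 kt.
Required ΔP = (113/6.44)^(1/0.642) = 17.547^1.558 ≈ 86.70 hPa.
P_c ≤ 1011 − 86.70 = 924.30, so the highest integer P_c is 924 hPa.

924 hPa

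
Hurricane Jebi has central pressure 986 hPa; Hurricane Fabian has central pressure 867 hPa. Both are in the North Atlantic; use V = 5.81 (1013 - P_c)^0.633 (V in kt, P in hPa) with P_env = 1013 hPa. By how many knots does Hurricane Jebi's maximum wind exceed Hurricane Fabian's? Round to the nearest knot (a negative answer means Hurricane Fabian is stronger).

Hurricane Jebi: ΔP = 27; V ≈ 5.81 × 27^0.633 ≈ 46.80 kt.
Hurricane Fabian: ΔP = 146; V ≈ 5.81 × 146^0.633 ≈ 136.21 kt.
Difference ≈ 46.80 − 136.21 = -89.41 → -89 kt.

-89 kt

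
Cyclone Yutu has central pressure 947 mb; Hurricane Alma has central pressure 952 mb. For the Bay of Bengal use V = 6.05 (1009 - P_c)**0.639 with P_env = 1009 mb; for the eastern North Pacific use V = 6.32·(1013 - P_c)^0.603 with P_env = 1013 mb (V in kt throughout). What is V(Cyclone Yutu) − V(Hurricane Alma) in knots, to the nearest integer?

Cyclone Yutu: ΔP = 62; V ≈ 6.05 × 62^0.639 ≈ 84.55 kt.
Hurricane Alma: ΔP = 61; V ≈ 6.32 × 61^0.603 ≈ 75.38 kt.
Difference ≈ 84.55 − 75.38 = 9.17 → 9 kt.

9 kt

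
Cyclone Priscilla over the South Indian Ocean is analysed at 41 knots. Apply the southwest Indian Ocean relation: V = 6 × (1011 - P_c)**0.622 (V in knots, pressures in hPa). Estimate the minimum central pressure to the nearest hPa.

989 hPa

ΔP = (V / 6)^(1/0.622) = (41/6)^1.608.
41/6 = 6.833; 6.833^1.608 ≈ 21.97 hPa.
P_c = 1011 − 21.97 = 989.03 ≈ 989 hPa.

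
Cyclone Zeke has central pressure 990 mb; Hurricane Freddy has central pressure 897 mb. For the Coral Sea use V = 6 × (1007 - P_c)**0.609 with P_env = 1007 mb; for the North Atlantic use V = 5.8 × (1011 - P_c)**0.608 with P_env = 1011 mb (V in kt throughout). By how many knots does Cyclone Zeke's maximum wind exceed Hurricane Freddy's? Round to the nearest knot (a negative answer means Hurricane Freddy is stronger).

Cyclone Zeke: ΔP = 17; V ≈ 6 × 17^0.609 ≈ 33.69 kt.
Hurricane Freddy: ΔP = 114; V ≈ 5.8 × 114^0.608 ≈ 103.28 kt.
Difference ≈ 33.69 − 103.28 = -69.59 → -70 kt.

-70 kt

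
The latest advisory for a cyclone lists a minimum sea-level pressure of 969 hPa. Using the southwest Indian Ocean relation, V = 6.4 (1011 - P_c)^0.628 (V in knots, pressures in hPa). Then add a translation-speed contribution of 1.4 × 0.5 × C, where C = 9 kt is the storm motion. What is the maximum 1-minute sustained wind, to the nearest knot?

73 kt

ΔP = 1011 − 969 = 42 hPa.
42^0.628 ≈ 10.457.
V ≈ 6.4 × 10.457 ≈ 66.9 kt.
Translation term: 1.4 × 0.5 × 9 = 6.3 kt.
Corrected V ≈ 73.2 kt → 73 kt.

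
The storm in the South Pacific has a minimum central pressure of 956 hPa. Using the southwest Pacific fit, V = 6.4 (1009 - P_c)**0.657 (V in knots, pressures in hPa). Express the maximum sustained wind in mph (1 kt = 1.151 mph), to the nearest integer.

ΔP = 1009 − 956 = 53 hPa.
V ≈ 6.4 × 53^0.657 = 6.4 × 13.578 ≈ 86.902 kt.
86.902 × 1.151 ≈ 100.02 mph → 100 mph.

100 mph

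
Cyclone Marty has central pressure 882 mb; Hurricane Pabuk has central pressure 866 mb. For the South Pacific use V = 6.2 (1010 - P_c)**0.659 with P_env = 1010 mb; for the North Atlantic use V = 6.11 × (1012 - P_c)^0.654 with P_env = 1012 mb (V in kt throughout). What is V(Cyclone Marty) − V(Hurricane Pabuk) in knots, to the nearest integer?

Cyclone Marty: ΔP = 128; V ≈ 6.2 × 128^0.659 ≈ 151.72 kt.
Hurricane Pabuk: ΔP = 146; V ≈ 6.11 × 146^0.654 ≈ 159.05 kt.
Difference ≈ 151.72 − 159.05 = -7.33 → -7 kt.

-7 kt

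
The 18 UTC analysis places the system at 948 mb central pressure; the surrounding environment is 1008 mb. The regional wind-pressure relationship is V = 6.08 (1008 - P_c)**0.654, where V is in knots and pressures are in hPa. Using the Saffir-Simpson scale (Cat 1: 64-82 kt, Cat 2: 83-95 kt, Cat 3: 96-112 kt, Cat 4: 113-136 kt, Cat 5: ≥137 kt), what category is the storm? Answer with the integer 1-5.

ΔP = 1008 − 948 = 60 mb.
V ≈ 6.08 × 60^0.654 = 6.08 × 14.55 ≈ 88 kt.
88 kt falls in the Category 2 band.

2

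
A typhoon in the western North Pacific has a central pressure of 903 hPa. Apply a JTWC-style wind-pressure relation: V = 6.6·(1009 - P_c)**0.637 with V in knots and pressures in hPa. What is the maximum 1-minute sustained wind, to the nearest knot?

ΔP = 1009 − 903 = 106 hPa.
106^0.637 ≈ 19.504.
V ≈ 6.6 × 19.504 ≈ 128.7 kt.

129 kt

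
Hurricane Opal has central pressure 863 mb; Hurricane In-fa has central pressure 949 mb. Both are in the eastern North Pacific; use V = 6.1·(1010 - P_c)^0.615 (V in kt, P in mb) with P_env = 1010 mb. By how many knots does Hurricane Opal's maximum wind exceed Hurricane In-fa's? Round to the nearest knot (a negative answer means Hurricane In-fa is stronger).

55 kt

Hurricane Opal: ΔP = 147; V ≈ 6.1 × 147^0.615 ≈ 131.29 kt.
Hurricane In-fa: ΔP = 61; V ≈ 6.1 × 61^0.615 ≈ 76.44 kt.
Difference ≈ 131.29 − 76.44 = 54.85 → 55 kt.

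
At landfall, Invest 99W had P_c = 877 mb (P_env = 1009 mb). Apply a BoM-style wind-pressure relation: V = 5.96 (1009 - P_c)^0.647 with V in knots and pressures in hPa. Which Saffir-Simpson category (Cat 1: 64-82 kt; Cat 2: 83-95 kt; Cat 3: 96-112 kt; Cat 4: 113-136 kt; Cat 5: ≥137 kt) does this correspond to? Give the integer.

ΔP = 1009 − 877 = 132 mb.
V ≈ 5.96 × 132^0.647 = 5.96 × 23.55 ≈ 140 kt.
140 kt falls in the Category 5 band.

5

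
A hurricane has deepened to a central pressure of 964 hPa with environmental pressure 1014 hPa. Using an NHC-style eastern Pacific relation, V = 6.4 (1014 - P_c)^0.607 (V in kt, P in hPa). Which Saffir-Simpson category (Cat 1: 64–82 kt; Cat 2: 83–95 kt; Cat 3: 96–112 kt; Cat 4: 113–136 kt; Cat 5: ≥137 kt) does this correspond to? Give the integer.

1

ΔP = 1014 − 964 = 50 hPa.
V ≈ 6.4 × 50^0.607 = 6.4 × 10.75 ≈ 69 kt.
69 kt falls in the Category 1 band.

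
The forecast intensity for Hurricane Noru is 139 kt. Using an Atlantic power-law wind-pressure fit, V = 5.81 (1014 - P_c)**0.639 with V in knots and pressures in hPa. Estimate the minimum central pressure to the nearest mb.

ΔP = (V / 5.81)^(1/0.639) = (139/5.81)^1.565.
139/5.81 = 23.924; 23.924^1.565 ≈ 143.82 mb.
P_c = 1014 − 143.82 = 870.18 ≈ 870 mb.

870 mb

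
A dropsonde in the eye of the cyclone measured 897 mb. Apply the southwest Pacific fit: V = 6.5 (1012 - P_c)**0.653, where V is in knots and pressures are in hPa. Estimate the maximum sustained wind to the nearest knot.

ΔP = 1012 − 897 = 115 mb.
115^0.653 ≈ 22.163.
V ≈ 6.5 × 22.163 ≈ 144.1 kt.

144 kt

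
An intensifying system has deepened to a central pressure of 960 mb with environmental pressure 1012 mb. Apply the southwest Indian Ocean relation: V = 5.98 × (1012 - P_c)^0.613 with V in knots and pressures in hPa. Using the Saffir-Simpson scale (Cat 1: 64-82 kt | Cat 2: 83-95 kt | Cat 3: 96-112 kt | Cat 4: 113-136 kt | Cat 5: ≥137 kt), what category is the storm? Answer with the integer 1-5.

ΔP = 1012 − 960 = 52 mb.
V ≈ 5.98 × 52^0.613 = 5.98 × 11.27 ≈ 67 kt.
67 kt falls in the Category 1 band.

1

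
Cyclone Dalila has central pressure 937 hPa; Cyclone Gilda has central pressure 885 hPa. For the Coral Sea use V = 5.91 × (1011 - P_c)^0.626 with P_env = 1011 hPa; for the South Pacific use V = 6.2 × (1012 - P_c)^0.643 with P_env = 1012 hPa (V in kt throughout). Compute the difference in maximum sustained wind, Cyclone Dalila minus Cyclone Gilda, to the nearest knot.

-52 kt

Cyclone Dalila: ΔP = 74; V ≈ 5.91 × 74^0.626 ≈ 87.44 kt.
Cyclone Gilda: ΔP = 127; V ≈ 6.2 × 127^0.643 ≈ 139.68 kt.
Difference ≈ 87.44 − 139.68 = -52.24 → -52 kt.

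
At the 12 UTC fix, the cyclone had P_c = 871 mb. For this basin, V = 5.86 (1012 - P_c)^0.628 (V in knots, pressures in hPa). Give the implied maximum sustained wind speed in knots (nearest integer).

131 kt

ΔP = 1012 − 871 = 141 mb.
141^0.628 ≈ 22.372.
V ≈ 5.86 × 22.372 ≈ 131.1 kt.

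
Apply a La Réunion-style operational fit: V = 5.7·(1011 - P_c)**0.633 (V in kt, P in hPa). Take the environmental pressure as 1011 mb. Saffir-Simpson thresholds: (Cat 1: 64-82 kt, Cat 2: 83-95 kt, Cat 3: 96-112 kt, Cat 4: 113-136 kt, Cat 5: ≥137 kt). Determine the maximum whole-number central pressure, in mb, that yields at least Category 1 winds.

Category 1 begins at V = 64 kt.
Required ΔP = (64/5.7)^(1/0.633) = 11.228^1.580 ≈ 45.63 mb.
P_c ≤ 1011 − 45.63 = 965.37, so the highest integer P_c is 965 mb.

965 mb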